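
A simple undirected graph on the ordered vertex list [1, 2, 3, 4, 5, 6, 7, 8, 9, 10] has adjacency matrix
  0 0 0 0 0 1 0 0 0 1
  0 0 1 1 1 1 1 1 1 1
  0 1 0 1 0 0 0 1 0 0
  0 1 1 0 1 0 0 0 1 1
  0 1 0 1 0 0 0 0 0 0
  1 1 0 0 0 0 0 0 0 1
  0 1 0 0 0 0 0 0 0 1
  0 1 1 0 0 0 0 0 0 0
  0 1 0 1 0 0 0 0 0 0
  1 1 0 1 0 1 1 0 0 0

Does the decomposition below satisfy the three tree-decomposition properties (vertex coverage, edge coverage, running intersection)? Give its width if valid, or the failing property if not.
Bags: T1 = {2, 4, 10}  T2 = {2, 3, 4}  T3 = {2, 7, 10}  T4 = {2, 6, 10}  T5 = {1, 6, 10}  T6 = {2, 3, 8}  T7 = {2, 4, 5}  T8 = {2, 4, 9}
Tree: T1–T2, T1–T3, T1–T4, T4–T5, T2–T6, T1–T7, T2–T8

Yes; width 2.

Vertex coverage: the bags together contain {1, 2, 3, 4, 5, 6, 7, 8, 9, 10}, the full vertex set. Edge coverage: each edge of G has both endpoints in at least one bag. Running intersection: for every vertex, the bags containing it form a connected subtree. All three properties hold, so this is a valid tree decomposition of width max|bag| − 1 = 2, and hence tw(G) ≤ 2.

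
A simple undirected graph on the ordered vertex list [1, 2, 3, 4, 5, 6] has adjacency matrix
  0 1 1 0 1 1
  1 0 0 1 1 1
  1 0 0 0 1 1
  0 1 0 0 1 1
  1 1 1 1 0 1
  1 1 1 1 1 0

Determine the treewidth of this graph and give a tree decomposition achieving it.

Treewidth 3.
Bags: B1 = {1, 2, 5, 6}  B2 = {1, 3, 5, 6}  B3 = {2, 4, 5, 6}
Tree: B1–B2, B1–B3

Every bag has size at most 4, so the width is 4 − 1 = 3 and tw(G) ≤ 3. For the lower bound, the 4 vertices {1, 2, 5, 6} are pairwise adjacent, and any tree decomposition puts a clique entirely inside one bag — forcing width ≥ 3. Combining the bounds, tw(G) = 3.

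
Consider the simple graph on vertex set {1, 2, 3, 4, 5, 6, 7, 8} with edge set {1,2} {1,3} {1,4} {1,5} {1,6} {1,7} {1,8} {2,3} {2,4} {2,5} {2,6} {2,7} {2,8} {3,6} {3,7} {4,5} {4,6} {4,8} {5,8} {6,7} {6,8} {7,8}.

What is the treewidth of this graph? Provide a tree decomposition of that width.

Each bag holds 5 vertices, so the decomposition has width 4, which upper-bounds the treewidth. On the other hand G contains the 5-clique {1, 2, 4, 5, 8}. A clique must lie in a single bag of any decomposition, so no decomposition can have width below 4. The upper and lower bounds meet at 4, so that is the treewidth.

Treewidth 4.
One such decomposition:
Bags: B1 = {1, 2, 4, 6, 8}  B2 = {1, 2, 6, 7, 8}  B3 = {1, 2, 3, 6, 7}  B4 = {1, 2, 4, 5, 8}
Tree: B1–B2, B2–B3, B1–B4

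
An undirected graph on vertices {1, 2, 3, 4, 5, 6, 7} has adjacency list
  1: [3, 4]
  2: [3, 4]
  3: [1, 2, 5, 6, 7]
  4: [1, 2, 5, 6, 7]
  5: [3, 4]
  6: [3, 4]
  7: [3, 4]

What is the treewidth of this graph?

2

A width-2 tree decomposition is:
Bags: B1 = {3, 4, 6}  B2 = {3, 4, 5}  B3 = {1, 3, 4}  B4 = {2, 3, 4}  B5 = {3, 4, 7}
Tree: B1–B2, B2–B3, B3–B4, B4–B5
The largest bag has 3 vertices, giving width 2; this decomposition certifies tw(G) ≤ 2. Since 4–6–3–5–4 is a cycle in G, G is not acyclic. Forests are exactly the graphs of treewidth ≤ 1, so tw(G) ≥ 2. The upper and lower bounds meet at 2, so that is the treewidth.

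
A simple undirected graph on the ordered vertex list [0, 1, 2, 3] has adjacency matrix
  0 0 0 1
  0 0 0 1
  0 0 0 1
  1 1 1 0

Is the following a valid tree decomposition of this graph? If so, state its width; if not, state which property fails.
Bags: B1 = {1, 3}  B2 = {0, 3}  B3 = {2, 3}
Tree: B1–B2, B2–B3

Checking the three conditions: (i) the bags cover all of {0, 1, 2, 3}; (ii) for each edge, some bag contains both endpoints; (iii) the bags containing any fixed vertex form a subtree. All hold, so the decomposition is valid with width 2 − 1 = 1.

Yes; width 1.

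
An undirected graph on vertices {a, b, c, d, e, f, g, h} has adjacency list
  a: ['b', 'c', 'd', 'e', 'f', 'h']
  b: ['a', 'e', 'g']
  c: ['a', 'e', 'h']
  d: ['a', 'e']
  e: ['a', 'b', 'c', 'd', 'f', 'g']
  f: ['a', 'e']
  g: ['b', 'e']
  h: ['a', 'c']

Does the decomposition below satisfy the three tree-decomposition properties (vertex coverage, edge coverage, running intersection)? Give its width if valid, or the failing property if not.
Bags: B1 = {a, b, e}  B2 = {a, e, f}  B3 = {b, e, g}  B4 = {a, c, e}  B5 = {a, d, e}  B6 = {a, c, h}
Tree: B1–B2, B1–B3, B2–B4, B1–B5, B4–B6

Yes; width 2.

Checking the three conditions: (i) the bags cover all of {a, b, c, d, e, f, g, h}; (ii) for each edge, some bag contains both endpoints; (iii) the bags containing any fixed vertex form a subtree. All hold, so the decomposition is valid with width 3 − 1 = 2.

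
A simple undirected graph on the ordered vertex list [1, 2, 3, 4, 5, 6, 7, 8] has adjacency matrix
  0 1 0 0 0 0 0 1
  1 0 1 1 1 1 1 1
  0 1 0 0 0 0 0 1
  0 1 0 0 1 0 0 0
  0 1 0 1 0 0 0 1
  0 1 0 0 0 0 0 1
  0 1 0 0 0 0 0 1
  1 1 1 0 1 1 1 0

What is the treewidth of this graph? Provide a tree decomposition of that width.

Every bag has size at most 3, so the width is 3 − 1 = 2 and tw(G) ≤ 2. Conversely, {1, 2, 8} is a clique of size 3, and the vertices of any clique must share a bag in every tree decomposition; so some bag has ≥ 3 vertices and tw(G) ≥ 2. The upper and lower bounds meet at 2, so that is the treewidth.

Treewidth 2.
One optimal decomposition is:
Bags: B1 = {2, 5, 8}  B2 = {2, 7, 8}  B3 = {1, 2, 8}  B4 = {2, 3, 8}  B5 = {2, 4, 5}  B6 = {2, 6, 8}
Tree: B1–B2, B1–B3, B3–B4, B1–B5, B1–B6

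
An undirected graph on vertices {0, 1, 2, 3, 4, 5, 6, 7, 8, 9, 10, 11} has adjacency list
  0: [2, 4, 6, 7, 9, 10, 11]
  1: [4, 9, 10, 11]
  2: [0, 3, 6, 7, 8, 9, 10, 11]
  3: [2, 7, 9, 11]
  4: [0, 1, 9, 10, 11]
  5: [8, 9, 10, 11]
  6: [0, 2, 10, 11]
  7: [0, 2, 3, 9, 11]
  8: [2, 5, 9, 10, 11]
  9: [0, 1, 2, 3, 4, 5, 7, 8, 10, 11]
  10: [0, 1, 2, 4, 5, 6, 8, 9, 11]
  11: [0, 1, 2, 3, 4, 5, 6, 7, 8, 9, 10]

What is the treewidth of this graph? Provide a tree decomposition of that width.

Treewidth 4.
One optimal decomposition is:
Bags: B1 = {0, 2, 9, 10, 11}  B2 = {0, 4, 9, 10, 11}  B3 = {0, 2, 7, 9, 11}  B4 = {2, 8, 9, 10, 11}  B5 = {1, 4, 9, 10, 11}  B6 = {2, 3, 7, 9, 11}  B7 = {5, 8, 9, 10, 11}  B8 = {0, 2, 6, 10, 11}
Tree: B1–B2, B1–B3, B1–B4, B2–B5, B3–B6, B4–B7, B1–B8

Each bag holds 5 vertices, so the decomposition has width 4, which upper-bounds the treewidth. Conversely, {0, 2, 9, 10, 11} is a clique of size 5, and the vertices of any clique must share a bag in every tree decomposition; so some bag has ≥ 5 vertices and tw(G) ≥ 4. Combining the bounds, tw(G) = 4.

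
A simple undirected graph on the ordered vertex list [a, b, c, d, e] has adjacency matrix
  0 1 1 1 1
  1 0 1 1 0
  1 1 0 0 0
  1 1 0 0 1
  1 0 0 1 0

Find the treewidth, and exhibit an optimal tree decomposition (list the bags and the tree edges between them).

Each bag holds 3 vertices, so the decomposition has width 2, which upper-bounds the treewidth. On the other hand G contains the 3-clique {a, d, e}. A clique must lie in a single bag of any decomposition, so no decomposition can have width below 2. Combining the bounds, tw(G) = 2.

Treewidth 2.
One optimal decomposition is:
Bags: B1 = {a, b, c}  B2 = {a, b, d}  B3 = {a, d, e}
Tree: B1–B2, B2–B3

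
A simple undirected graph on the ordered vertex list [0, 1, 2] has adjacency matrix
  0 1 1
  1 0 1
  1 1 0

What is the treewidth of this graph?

2

A width-2 tree decomposition is:
Bags: B1 = {0, 1, 2}
Tree: (single bag)
With just one bag of size 3, the width is 3 − 1 = 2, so tw(G) ≤ 2. For the lower bound, the 3 vertices {0, 1, 2} are pairwise adjacent, and any tree decomposition puts a clique entirely inside one bag — forcing width ≥ 2. Combining the bounds, tw(G) = 2.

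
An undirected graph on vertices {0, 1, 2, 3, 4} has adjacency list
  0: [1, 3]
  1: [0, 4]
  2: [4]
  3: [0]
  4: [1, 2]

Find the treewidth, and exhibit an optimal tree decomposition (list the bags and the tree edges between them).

Every bag has size at most 2, so the width is 2 − 1 = 1 and tw(G) ≤ 1. Any graph with an edge has treewidth ≥ 1, and G has the edge 3–0. Therefore the treewidth is 1.

Treewidth 1.
Bags: B1 = {0, 3}  B2 = {0, 1}  B3 = {1, 4}  B4 = {2, 4}
Tree: B1–B2, B2–B3, B3–B4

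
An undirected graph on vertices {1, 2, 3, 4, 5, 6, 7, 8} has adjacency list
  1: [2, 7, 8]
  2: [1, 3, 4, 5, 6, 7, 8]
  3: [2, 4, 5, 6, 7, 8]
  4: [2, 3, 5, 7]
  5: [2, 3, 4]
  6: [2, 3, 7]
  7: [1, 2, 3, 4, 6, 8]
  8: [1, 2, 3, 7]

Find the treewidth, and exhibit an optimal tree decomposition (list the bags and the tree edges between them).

Treewidth 3.
One optimal decomposition is:
Bags: B1 = {2, 3, 4, 7}  B2 = {2, 3, 7, 8}  B3 = {2, 3, 6, 7}  B4 = {2, 3, 4, 5}  B5 = {1, 2, 7, 8}
Tree: B1–B2, B1–B3, B1–B4, B2–B5

Each bag holds 4 vertices, so the decomposition has width 3, which upper-bounds the treewidth. On the other hand G contains the 4-clique {1, 2, 7, 8}. A clique must lie in a single bag of any decomposition, so no decomposition can have width below 3. The upper and lower bounds meet at 3, so that is the treewidth.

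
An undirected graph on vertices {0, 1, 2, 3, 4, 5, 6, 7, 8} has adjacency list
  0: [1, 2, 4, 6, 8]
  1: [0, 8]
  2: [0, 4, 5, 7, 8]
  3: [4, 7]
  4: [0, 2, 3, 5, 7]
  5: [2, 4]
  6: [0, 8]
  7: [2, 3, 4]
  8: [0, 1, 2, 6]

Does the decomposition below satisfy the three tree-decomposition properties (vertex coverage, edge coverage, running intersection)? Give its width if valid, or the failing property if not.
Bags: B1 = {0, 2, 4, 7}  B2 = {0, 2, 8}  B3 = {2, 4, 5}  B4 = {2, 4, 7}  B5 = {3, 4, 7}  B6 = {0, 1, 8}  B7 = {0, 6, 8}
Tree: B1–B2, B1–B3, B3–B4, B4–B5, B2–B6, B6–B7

No — bags containing vertex 7 are not connected in the tree.

A tree decomposition must satisfy three properties: every vertex lies in some bag; for every edge, both endpoints lie together in some bag; and for every vertex, the bags containing it form a connected subtree. Here bags containing vertex 7 are not connected in the tree, so the decomposition is invalid.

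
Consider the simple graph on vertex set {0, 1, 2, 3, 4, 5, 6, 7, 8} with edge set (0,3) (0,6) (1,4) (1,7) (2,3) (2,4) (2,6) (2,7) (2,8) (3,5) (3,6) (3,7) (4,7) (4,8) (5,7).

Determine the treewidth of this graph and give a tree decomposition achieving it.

The largest bag has 3 vertices, giving width 2; this decomposition certifies tw(G) ≤ 2. For the lower bound, the 3 vertices {0, 3, 6} are pairwise adjacent, and any tree decomposition puts a clique entirely inside one bag — forcing width ≥ 2. Hence tw(G) = 2 exactly.

Treewidth 2.
One such decomposition:
Bags: B1 = {2, 3, 7}  B2 = {2, 4, 7}  B3 = {2, 3, 6}  B4 = {3, 5, 7}  B5 = {1, 4, 7}  B6 = {0, 3, 6}  B7 = {2, 4, 8}
Tree: B1–B2, B1–B3, B1–B4, B2–B5, B3–B6, B2–B7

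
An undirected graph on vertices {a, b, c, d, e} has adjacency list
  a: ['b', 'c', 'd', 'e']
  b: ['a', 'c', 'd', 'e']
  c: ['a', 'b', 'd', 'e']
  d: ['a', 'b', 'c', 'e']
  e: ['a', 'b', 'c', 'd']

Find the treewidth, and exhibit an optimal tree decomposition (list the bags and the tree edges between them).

Treewidth 4.
Bags: B1 = {a, b, c, d, e}
Tree: (single bag)

A single bag containing all 5 vertices is trivially a valid decomposition of width 4. On the other hand G contains the 5-clique {a, b, c, d, e}. A clique must lie in a single bag of any decomposition, so no decomposition can have width below 4. Combining the bounds, tw(G) = 4.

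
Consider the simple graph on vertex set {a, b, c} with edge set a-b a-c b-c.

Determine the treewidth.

2

A width-2 tree decomposition is:
Bags: B1 = {a, b, c}
Tree: (single bag)
A single bag containing all 3 vertices is trivially a valid decomposition of width 2. For the lower bound, the 3 vertices {a, b, c} are pairwise adjacent, and any tree decomposition puts a clique entirely inside one bag — forcing width ≥ 2. Combining the bounds, tw(G) = 2.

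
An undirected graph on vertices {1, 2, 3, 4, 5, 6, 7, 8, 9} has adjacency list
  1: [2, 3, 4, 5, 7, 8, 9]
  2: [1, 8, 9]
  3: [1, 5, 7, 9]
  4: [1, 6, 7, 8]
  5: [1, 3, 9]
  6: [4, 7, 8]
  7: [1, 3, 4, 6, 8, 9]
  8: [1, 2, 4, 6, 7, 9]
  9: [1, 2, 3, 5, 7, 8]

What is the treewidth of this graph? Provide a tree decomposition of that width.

Each bag holds 4 vertices, so the decomposition has width 3, which upper-bounds the treewidth. On the other hand G contains the 4-clique {1, 2, 8, 9}. A clique must lie in a single bag of any decomposition, so no decomposition can have width below 3. Hence tw(G) = 3 exactly.

Treewidth 3.
One such decomposition:
Bags: B1 = {1, 3, 7, 9}  B2 = {1, 7, 8, 9}  B3 = {1, 2, 8, 9}  B4 = {1, 4, 7, 8}  B5 = {4, 6, 7, 8}  B6 = {1, 3, 5, 9}
Tree: B1–B2, B2–B3, B2–B4, B4–B5, B1–B6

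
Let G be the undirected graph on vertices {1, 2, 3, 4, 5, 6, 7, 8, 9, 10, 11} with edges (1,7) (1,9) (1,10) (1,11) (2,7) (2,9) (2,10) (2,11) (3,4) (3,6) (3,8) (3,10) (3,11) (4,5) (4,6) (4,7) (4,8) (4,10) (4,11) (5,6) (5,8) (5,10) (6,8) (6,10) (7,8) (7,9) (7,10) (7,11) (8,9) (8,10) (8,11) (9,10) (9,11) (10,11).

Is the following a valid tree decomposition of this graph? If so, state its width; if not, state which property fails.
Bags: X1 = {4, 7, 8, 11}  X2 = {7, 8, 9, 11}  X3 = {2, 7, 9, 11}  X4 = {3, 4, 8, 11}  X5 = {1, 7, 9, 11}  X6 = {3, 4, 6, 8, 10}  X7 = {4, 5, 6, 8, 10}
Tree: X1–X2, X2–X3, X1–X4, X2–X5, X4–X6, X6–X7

A tree decomposition must satisfy three properties: every vertex lies in some bag; for every edge, both endpoints lie together in some bag; and for every vertex, the bags containing it form a connected subtree. Here edge (10,11) lies in no bag, so the decomposition is invalid.

No — edge (10,11) lies in no bag.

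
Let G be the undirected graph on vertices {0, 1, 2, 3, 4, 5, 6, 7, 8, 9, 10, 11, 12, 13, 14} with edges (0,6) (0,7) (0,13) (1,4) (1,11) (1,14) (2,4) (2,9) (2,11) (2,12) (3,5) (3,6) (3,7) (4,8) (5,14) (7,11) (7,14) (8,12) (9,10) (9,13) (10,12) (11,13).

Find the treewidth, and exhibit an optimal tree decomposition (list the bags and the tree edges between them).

Treewidth 3.
One such decomposition:
Bags: B1 = {4, 8, 10, 12}  B2 = {2, 4, 10, 12}  B3 = {2, 4, 9, 10}  B4 = {1, 2, 4, 9}  B5 = {1, 2, 9, 11}  B6 = {1, 9, 11, 13}  B7 = {1, 11, 13, 14}  B8 = {7, 11, 13, 14}  B9 = {0, 7, 13, 14}  B10 = {0, 5, 7, 14}  B11 = {0, 3, 5, 7}  B12 = {0, 3, 5, 6}
Tree: B1–B2, B2–B3, B3–B4, B4–B5, B5–B6, B6–B7, B7–B8, B8–B9, B9–B10, B10–B11, B11–B12

Each bag holds 4 vertices, so the decomposition has width 3, which upper-bounds the treewidth. For the lower bound: the 4 vertex sets {8,10,12}, {4}, {2}, {1,9,11,13} are disjoint, each induces a connected subgraph, and every pair is joined by at least one edge of G. Contracting each set to a single vertex therefore yields K_{4} as a minor, and since treewidth is minor-monotone, tw(G) ≥ tw(K_{4}) = 3. Therefore the treewidth is 3.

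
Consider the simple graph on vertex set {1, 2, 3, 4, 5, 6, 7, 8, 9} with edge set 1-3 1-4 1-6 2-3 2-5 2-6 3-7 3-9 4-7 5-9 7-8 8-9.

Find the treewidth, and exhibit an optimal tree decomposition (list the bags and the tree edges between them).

Treewidth 3.
One such decomposition:
Bags: B1 = {2, 5, 8, 9}  B2 = {2, 3, 8, 9}  B3 = {2, 3, 7, 8}  B4 = {2, 3, 6, 7}  B5 = {1, 3, 6, 7}  B6 = {1, 4, 6, 7}
Tree: B1–B2, B2–B3, B3–B4, B4–B5, B5–B6

Every bag has size at most 4, so the width is 4 − 1 = 3 and tw(G) ≤ 3. For the lower bound: the 4 vertex sets {5,8,9}, {2}, {3}, {1,4,6,7} are disjoint, each induces a connected subgraph, and every pair is joined by at least one edge of G. Contracting each set to a single vertex therefore yields K_{4} as a minor, and since treewidth is minor-monotone, tw(G) ≥ tw(K_{4}) = 3. Therefore the treewidth is 3.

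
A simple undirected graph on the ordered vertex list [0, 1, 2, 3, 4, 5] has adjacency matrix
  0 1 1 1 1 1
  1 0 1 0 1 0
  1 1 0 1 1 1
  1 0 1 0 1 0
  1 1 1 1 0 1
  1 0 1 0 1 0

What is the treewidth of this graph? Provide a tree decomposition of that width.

The largest bag has 4 vertices, giving width 3; this decomposition certifies tw(G) ≤ 3. Conversely, {0, 1, 2, 4} is a clique of size 4, and the vertices of any clique must share a bag in every tree decomposition; so some bag has ≥ 4 vertices and tw(G) ≥ 3. The upper and lower bounds meet at 3, so that is the treewidth.

Treewidth 3.
One such decomposition:
Bags: B1 = {0, 1, 2, 4}  B2 = {0, 2, 3, 4}  B3 = {0, 2, 4, 5}
Tree: B1–B2, B2–B3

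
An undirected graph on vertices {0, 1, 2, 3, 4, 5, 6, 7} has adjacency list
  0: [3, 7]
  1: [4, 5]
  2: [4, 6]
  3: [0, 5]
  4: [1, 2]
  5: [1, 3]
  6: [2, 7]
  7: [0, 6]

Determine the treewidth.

A width-2 tree decomposition is:
Bags: B1 = {1, 2, 4}  B2 = {1, 2, 6}  B3 = {1, 6, 7}  B4 = {0, 1, 7}  B5 = {0, 1, 3}  B6 = {1, 3, 5}
Tree: B1–B2, B2–B3, B3–B4, B4–B5, B5–B6
Each bag holds 3 vertices, so the decomposition has width 2, which upper-bounds the treewidth. The edges 1–4–2–6–7–0–3–5–1 form a cycle, so G is not a tree and its treewidth is at least 2. Therefore the treewidth is 2.

2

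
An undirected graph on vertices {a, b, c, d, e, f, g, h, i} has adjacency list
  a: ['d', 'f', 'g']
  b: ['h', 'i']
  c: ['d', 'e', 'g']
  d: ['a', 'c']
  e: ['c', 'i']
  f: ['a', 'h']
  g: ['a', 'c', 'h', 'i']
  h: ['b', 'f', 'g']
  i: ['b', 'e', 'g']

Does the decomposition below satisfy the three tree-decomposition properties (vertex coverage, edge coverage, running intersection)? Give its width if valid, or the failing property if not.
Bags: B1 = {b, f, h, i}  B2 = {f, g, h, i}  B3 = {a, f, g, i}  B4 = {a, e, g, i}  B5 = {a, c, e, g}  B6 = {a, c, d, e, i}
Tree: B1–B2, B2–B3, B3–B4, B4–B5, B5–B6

A tree decomposition must satisfy three properties: every vertex lies in some bag; for every edge, both endpoints lie together in some bag; and for every vertex, the bags containing it form a connected subtree. Here bags containing vertex i are not connected in the tree, so the decomposition is invalid.

No — bags containing vertex i are not connected in the tree.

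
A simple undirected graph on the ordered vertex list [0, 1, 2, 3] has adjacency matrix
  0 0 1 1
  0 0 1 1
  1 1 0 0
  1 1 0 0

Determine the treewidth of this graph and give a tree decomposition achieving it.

Treewidth 2.
One such decomposition:
Bags: B1 = {1, 2, 3}  B2 = {0, 2, 3}
Tree: B1–B2

Every bag has size at most 3, so the width is 3 − 1 = 2 and tw(G) ≤ 2. For the lower bound, G contains the cycle 2–1–3–0–2, so G is not a forest; only forests have treewidth ≤ 1, hence tw(G) ≥ 2. Combining the bounds, tw(G) = 2.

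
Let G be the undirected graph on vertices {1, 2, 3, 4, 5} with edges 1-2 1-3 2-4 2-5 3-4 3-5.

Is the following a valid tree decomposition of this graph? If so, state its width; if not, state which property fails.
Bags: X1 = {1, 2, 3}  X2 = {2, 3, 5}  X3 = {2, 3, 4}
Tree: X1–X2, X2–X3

Yes; width 2.

Every vertex of G appears in some bag (union = {1, 2, 3, 4, 5}); every edge is covered by a bag; and for each vertex v the set of bags containing v is connected in the bag tree. The decomposition is therefore valid. The largest bag has 3 vertices, so the width is 2.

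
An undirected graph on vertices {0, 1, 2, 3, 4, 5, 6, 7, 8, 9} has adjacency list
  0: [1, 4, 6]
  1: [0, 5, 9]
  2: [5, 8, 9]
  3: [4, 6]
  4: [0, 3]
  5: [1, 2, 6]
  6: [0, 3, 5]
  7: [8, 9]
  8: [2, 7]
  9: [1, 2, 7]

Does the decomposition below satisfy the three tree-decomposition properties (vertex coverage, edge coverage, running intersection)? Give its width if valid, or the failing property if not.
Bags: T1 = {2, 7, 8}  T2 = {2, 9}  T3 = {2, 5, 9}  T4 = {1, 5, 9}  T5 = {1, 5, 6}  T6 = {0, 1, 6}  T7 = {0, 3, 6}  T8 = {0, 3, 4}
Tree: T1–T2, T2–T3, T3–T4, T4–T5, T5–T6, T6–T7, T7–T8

A tree decomposition must satisfy three properties: every vertex lies in some bag; for every edge, both endpoints lie together in some bag; and for every vertex, the bags containing it form a connected subtree. Here edge (7,9) lies in no bag, so the decomposition is invalid.

No — edge (7,9) lies in no bag.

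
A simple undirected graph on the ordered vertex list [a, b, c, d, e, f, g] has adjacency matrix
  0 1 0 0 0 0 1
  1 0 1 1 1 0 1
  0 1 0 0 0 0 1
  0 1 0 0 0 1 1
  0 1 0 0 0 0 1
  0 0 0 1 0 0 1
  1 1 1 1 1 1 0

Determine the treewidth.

A width-2 tree decomposition is:
Bags: B1 = {b, e, g}  B2 = {b, c, g}  B3 = {a, b, g}  B4 = {b, d, g}  B5 = {d, f, g}
Tree: B1–B2, B2–B3, B1–B4, B4–B5
Each bag holds 3 vertices, so the decomposition has width 2, which upper-bounds the treewidth. Conversely, {d, f, g} is a clique of size 3, and the vertices of any clique must share a bag in every tree decomposition; so some bag has ≥ 3 vertices and tw(G) ≥ 2. Hence tw(G) = 2 exactly.

2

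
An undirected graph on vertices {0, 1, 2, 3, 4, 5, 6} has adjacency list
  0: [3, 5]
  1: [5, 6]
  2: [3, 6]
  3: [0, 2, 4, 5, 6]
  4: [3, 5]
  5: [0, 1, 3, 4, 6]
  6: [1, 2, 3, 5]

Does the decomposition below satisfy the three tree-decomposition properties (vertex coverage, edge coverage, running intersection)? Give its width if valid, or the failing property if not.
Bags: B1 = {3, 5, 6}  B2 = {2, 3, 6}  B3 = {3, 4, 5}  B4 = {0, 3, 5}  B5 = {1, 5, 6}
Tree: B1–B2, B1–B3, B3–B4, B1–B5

Checking the three conditions: (i) the bags cover all of {0, 1, 2, 3, 4, 5, 6}; (ii) for each edge, some bag contains both endpoints; (iii) the bags containing any fixed vertex form a subtree. All hold, so the decomposition is valid with width 3 − 1 = 2.

Yes; width 2.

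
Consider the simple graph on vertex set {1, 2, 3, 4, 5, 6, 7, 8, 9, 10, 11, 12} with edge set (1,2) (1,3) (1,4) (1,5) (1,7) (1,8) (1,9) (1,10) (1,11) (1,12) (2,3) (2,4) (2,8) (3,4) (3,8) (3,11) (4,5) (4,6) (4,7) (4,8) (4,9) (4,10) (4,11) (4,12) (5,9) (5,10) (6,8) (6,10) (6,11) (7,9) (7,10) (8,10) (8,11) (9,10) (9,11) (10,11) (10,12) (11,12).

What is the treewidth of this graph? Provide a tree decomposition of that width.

The largest bag has 5 vertices, giving width 4; this decomposition certifies tw(G) ≤ 4. Conversely, {1, 4, 8, 10, 11} is a clique of size 5, and the vertices of any clique must share a bag in every tree decomposition; so some bag has ≥ 5 vertices and tw(G) ≥ 4. The upper and lower bounds meet at 4, so that is the treewidth.

Treewidth 4.
One optimal decomposition is:
Bags: B1 = {1, 3, 4, 8, 11}  B2 = {1, 4, 8, 10, 11}  B3 = {1, 4, 10, 11, 12}  B4 = {1, 2, 3, 4, 8}  B5 = {1, 4, 9, 10, 11}  B6 = {4, 6, 8, 10, 11}  B7 = {1, 4, 7, 9, 10}  B8 = {1, 4, 5, 9, 10}
Tree: B1–B2, B2–B3, B1–B4, B3–B5, B2–B6, B5–B7, B5–B8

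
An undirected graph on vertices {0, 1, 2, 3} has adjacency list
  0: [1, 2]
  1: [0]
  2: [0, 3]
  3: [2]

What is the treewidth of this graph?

1

A width-1 tree decomposition is:
Bags: B1 = {0, 1}  B2 = {0, 2}  B3 = {2, 3}
Tree: B1–B2, B2–B3
The largest bag has 2 vertices, giving width 1; this decomposition certifies tw(G) ≤ 1. Since G has at least one edge (e.g. 1–0), it is not an edgeless graph, so tw(G) ≥ 1. The upper and lower bounds meet at 1, so that is the treewidth.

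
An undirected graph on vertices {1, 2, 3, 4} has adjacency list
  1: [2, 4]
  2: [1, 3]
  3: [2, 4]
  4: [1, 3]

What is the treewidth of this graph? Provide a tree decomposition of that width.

Treewidth 2.
One such decomposition:
Bags: B1 = {2, 3, 4}  B2 = {1, 2, 4}
Tree: B1–B2

Every bag has size at most 3, so the width is 3 − 1 = 2 and tw(G) ≤ 2. For the lower bound, G contains the cycle 2–3–4–1–2, so G is not a forest; only forests have treewidth ≤ 1, hence tw(G) ≥ 2. Therefore the treewidth is 2.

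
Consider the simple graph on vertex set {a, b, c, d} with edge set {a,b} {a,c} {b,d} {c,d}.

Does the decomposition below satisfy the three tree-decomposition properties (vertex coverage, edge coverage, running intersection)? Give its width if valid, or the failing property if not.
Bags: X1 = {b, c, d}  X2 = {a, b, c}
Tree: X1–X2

Yes; width 2.

Every vertex of G appears in some bag (union = {a, b, c, d}); every edge is covered by a bag; and for each vertex v the set of bags containing v is connected in the bag tree. The decomposition is therefore valid. The largest bag has 3 vertices, so the width is 2.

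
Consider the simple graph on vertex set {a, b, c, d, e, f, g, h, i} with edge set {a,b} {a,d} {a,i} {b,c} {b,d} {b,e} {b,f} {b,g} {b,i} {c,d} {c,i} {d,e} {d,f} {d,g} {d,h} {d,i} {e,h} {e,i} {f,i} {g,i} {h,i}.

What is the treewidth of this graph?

A width-3 tree decomposition is:
Bags: B1 = {a, b, d, i}  B2 = {b, c, d, i}  B3 = {b, d, e, i}  B4 = {b, d, g, i}  B5 = {b, d, f, i}  B6 = {d, e, h, i}
Tree: B1–B2, B1–B3, B3–B4, B4–B5, B3–B6
Every bag has size at most 4, so the width is 4 − 1 = 3 and tw(G) ≤ 3. On the other hand G contains the 4-clique {d, e, h, i}. A clique must lie in a single bag of any decomposition, so no decomposition can have width below 3. Combining the bounds, tw(G) = 3.

3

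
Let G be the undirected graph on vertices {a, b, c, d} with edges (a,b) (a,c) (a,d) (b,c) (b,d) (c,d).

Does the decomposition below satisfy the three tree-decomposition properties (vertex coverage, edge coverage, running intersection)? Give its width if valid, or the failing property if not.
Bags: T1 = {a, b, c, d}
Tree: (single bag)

Every vertex of G appears in some bag (union = {a, b, c, d}); every edge is covered by a bag; and for each vertex v the set of bags containing v is connected in the bag tree. The decomposition is therefore valid. The largest bag has 4 vertices, so the width is 3.

Yes; width 3.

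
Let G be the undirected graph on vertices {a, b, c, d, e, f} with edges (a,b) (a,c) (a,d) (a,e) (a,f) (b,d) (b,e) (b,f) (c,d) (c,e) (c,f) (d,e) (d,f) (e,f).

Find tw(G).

A width-4 tree decomposition is:
Bags: B1 = {a, b, d, e, f}  B2 = {a, c, d, e, f}
Tree: B1–B2
Every bag has size at most 5, so the width is 5 − 1 = 4 and tw(G) ≤ 4. Conversely, {a, c, d, e, f} is a clique of size 5, and the vertices of any clique must share a bag in every tree decomposition; so some bag has ≥ 5 vertices and tw(G) ≥ 4. Therefore the treewidth is 4.

4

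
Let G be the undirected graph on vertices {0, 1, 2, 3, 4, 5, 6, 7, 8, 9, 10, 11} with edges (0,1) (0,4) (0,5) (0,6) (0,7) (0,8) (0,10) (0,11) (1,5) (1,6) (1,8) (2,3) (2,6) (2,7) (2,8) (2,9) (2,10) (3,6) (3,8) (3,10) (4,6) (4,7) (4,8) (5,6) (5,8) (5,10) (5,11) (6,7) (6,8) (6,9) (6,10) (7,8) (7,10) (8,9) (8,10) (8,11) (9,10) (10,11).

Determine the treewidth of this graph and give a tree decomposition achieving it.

The largest bag has 5 vertices, giving width 4; this decomposition certifies tw(G) ≤ 4. Conversely, {0, 5, 8, 10, 11} is a clique of size 5, and the vertices of any clique must share a bag in every tree decomposition; so some bag has ≥ 5 vertices and tw(G) ≥ 4. Hence tw(G) = 4 exactly.

Treewidth 4.
Bags: B1 = {0, 5, 6, 8, 10}  B2 = {0, 6, 7, 8, 10}  B3 = {2, 6, 7, 8, 10}  B4 = {0, 5, 8, 10, 11}  B5 = {0, 4, 6, 7, 8}  B6 = {2, 3, 6, 8, 10}  B7 = {2, 6, 8, 9, 10}  B8 = {0, 1, 5, 6, 8}
Tree: B1–B2, B2–B3, B1–B4, B2–B5, B3–B6, B3–B7, B1–B8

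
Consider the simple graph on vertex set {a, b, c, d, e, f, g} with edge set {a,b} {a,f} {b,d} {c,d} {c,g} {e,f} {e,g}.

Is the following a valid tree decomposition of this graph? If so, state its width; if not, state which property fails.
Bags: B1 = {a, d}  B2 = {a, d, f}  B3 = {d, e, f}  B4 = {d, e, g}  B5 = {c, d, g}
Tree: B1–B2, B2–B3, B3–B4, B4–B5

A tree decomposition must satisfy three properties: every vertex lies in some bag; for every edge, both endpoints lie together in some bag; and for every vertex, the bags containing it form a connected subtree. Here vertex b appears in no bag, so the decomposition is invalid.

No — vertex b appears in no bag.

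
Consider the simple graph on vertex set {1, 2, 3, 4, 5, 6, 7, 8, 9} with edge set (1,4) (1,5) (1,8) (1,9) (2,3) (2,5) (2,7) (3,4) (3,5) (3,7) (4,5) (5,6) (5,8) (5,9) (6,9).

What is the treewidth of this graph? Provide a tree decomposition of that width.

The largest bag has 3 vertices, giving width 2; this decomposition certifies tw(G) ≤ 2. For the lower bound, the 3 vertices {1, 5, 8} are pairwise adjacent, and any tree decomposition puts a clique entirely inside one bag — forcing width ≥ 2. Hence tw(G) = 2 exactly.

Treewidth 2.
One optimal decomposition is:
Bags: B1 = {1, 4, 5}  B2 = {3, 4, 5}  B3 = {1, 5, 9}  B4 = {2, 3, 5}  B5 = {5, 6, 9}  B6 = {1, 5, 8}  B7 = {2, 3, 7}
Tree: B1–B2, B1–B3, B2–B4, B3–B5, B3–B6, B4–B7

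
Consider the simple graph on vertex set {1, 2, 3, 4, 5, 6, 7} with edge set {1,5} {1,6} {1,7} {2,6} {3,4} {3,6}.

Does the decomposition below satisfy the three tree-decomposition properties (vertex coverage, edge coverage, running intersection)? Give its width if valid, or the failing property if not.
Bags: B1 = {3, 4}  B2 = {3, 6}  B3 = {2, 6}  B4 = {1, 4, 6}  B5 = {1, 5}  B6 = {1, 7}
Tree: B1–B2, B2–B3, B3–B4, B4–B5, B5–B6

A tree decomposition must satisfy three properties: every vertex lies in some bag; for every edge, both endpoints lie together in some bag; and for every vertex, the bags containing it form a connected subtree. Here bags containing vertex 4 are not connected in the tree, so the decomposition is invalid.

No — bags containing vertex 4 are not connected in the tree.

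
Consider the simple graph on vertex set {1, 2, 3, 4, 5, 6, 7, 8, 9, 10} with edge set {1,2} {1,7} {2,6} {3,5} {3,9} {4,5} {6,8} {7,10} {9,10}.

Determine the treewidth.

1

A width-1 tree decomposition is:
Bags: B1 = {6, 8}  B2 = {2, 6}  B3 = {1, 2}  B4 = {1, 7}  B5 = {7, 10}  B6 = {9, 10}  B7 = {3, 9}  B8 = {3, 5}  B9 = {4, 5}
Tree: B1–B2, B2–B3, B3–B4, B4–B5, B5–B6, B6–B7, B7–B8, B8–B9
Each bag holds 2 vertices, so the decomposition has width 1, which upper-bounds the treewidth. Since G has at least one edge (e.g. 8–6), it is not an edgeless graph, so tw(G) ≥ 1. Hence tw(G) = 1 exactly.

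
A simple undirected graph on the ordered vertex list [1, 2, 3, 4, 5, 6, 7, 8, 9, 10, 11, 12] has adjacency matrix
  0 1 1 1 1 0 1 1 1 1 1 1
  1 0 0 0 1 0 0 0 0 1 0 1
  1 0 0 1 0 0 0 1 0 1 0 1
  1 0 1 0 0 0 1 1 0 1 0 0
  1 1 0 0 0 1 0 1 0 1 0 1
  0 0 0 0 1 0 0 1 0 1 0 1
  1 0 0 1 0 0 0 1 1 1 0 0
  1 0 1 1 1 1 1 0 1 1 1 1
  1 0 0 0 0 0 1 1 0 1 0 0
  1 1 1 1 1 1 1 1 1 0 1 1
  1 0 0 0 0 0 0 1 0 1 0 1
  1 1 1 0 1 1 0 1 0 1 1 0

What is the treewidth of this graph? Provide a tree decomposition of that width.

The largest bag has 5 vertices, giving width 4; this decomposition certifies tw(G) ≤ 4. Conversely, {1, 7, 8, 9, 10} is a clique of size 5, and the vertices of any clique must share a bag in every tree decomposition; so some bag has ≥ 5 vertices and tw(G) ≥ 4. Combining the bounds, tw(G) = 4.

Treewidth 4.
One optimal decomposition is:
Bags: B1 = {1, 3, 4, 8, 10}  B2 = {1, 3, 8, 10, 12}  B3 = {1, 8, 10, 11, 12}  B4 = {1, 5, 8, 10, 12}  B5 = {1, 2, 5, 10, 12}  B6 = {5, 6, 8, 10, 12}  B7 = {1, 4, 7, 8, 10}  B8 = {1, 7, 8, 9, 10}
Tree: B1–B2, B2–B3, B2–B4, B4–B5, B4–B6, B1–B7, B7–B8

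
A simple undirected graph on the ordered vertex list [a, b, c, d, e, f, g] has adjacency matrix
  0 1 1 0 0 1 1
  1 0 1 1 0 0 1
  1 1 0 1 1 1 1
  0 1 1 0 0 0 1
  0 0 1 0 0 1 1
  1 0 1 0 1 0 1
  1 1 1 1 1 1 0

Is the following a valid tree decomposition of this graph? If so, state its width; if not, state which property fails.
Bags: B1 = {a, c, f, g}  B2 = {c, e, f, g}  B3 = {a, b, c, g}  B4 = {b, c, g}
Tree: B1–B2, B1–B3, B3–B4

A tree decomposition must satisfy three properties: every vertex lies in some bag; for every edge, both endpoints lie together in some bag; and for every vertex, the bags containing it form a connected subtree. Here vertex d appears in no bag, so the decomposition is invalid.

No — vertex d appears in no bag.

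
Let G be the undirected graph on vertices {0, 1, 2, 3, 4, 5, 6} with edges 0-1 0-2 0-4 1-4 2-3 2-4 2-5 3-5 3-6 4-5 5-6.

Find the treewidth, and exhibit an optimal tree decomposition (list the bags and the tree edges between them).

Treewidth 2.
Bags: B1 = {2, 4, 5}  B2 = {0, 2, 4}  B3 = {2, 3, 5}  B4 = {0, 1, 4}  B5 = {3, 5, 6}
Tree: B1–B2, B1–B3, B2–B4, B3–B5

The largest bag has 3 vertices, giving width 2; this decomposition certifies tw(G) ≤ 2. Conversely, {0, 1, 4} is a clique of size 3, and the vertices of any clique must share a bag in every tree decomposition; so some bag has ≥ 3 vertices and tw(G) ≥ 2. The upper and lower bounds meet at 2, so that is the treewidth.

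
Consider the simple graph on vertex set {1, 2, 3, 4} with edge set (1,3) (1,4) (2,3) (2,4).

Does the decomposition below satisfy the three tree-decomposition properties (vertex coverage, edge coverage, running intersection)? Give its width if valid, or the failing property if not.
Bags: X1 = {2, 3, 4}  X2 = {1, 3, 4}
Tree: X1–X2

Checking the three conditions: (i) the bags cover all of {1, 2, 3, 4}; (ii) for each edge, some bag contains both endpoints; (iii) the bags containing any fixed vertex form a subtree. All hold, so the decomposition is valid with width 3 − 1 = 2.

Yes; width 2.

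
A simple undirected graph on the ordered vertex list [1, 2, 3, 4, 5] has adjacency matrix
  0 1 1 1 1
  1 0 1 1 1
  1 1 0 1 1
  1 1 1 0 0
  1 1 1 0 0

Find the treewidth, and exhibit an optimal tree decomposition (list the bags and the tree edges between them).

Treewidth 3.
One such decomposition:
Bags: B1 = {1, 2, 3, 5}  B2 = {1, 2, 3, 4}
Tree: B1–B2

Every bag has size at most 4, so the width is 4 − 1 = 3 and tw(G) ≤ 3. Conversely, {1, 2, 3, 4} is a clique of size 4, and the vertices of any clique must share a bag in every tree decomposition; so some bag has ≥ 4 vertices and tw(G) ≥ 3. Combining the bounds, tw(G) = 3.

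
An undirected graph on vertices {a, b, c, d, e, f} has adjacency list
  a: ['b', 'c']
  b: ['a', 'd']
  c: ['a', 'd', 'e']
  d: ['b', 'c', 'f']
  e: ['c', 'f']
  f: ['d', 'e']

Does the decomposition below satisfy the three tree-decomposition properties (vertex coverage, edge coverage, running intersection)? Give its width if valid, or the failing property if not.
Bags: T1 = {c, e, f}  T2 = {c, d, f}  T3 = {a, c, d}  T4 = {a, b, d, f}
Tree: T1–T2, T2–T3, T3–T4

A tree decomposition must satisfy three properties: every vertex lies in some bag; for every edge, both endpoints lie together in some bag; and for every vertex, the bags containing it form a connected subtree. Here bags containing vertex f are not connected in the tree, so the decomposition is invalid.

No — bags containing vertex f are not connected in the tree.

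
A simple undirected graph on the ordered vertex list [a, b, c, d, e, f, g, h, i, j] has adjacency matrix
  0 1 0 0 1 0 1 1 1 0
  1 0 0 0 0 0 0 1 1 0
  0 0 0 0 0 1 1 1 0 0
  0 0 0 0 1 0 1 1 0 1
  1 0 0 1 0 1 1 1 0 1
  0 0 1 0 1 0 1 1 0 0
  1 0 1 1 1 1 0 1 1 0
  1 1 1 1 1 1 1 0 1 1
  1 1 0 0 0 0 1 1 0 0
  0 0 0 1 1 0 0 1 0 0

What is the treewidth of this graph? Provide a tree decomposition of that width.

Treewidth 3.
One optimal decomposition is:
Bags: B1 = {d, e, g, h}  B2 = {a, e, g, h}  B3 = {d, e, h, j}  B4 = {a, g, h, i}  B5 = {e, f, g, h}  B6 = {c, f, g, h}  B7 = {a, b, h, i}
Tree: B1–B2, B1–B3, B2–B4, B2–B5, B5–B6, B4–B7

Each bag holds 4 vertices, so the decomposition has width 3, which upper-bounds the treewidth. On the other hand G contains the 4-clique {d, e, g, h}. A clique must lie in a single bag of any decomposition, so no decomposition can have width below 3. The upper and lower bounds meet at 3, so that is the treewidth.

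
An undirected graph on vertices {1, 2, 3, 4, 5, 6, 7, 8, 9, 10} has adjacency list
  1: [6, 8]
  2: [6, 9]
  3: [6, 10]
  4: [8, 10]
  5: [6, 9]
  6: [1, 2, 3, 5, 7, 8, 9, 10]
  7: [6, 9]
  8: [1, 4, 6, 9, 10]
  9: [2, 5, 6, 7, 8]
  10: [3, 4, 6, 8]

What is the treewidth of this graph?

A width-2 tree decomposition is:
Bags: B1 = {6, 8, 9}  B2 = {2, 6, 9}  B3 = {5, 6, 9}  B4 = {1, 6, 8}  B5 = {6, 7, 9}  B6 = {6, 8, 10}  B7 = {3, 6, 10}  B8 = {4, 8, 10}
Tree: B1–B2, B1–B3, B1–B4, B2–B5, B1–B6, B6–B7, B6–B8
Every bag has size at most 3, so the width is 3 − 1 = 2 and tw(G) ≤ 2. For the lower bound, the 3 vertices {4, 8, 10} are pairwise adjacent, and any tree decomposition puts a clique entirely inside one bag — forcing width ≥ 2. Therefore the treewidth is 2.

2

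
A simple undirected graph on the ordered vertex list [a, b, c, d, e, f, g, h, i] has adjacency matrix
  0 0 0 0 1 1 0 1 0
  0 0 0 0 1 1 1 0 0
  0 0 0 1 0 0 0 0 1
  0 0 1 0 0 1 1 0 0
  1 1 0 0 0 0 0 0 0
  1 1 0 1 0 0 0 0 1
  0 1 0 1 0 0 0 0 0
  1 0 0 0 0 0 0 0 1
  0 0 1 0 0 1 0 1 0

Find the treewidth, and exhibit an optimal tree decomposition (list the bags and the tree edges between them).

Treewidth 3.
One optimal decomposition is:
Bags: B1 = {c, d, g, i}  B2 = {d, f, g, i}  B3 = {b, f, g, i}  B4 = {b, f, h, i}  B5 = {a, b, f, h}  B6 = {a, b, e, h}
Tree: B1–B2, B2–B3, B3–B4, B4–B5, B5–B6

The largest bag has 4 vertices, giving width 3; this decomposition certifies tw(G) ≤ 3. For the lower bound: the 4 vertex sets {c,d,g}, {i}, {f}, {a,b,e,h} are disjoint, each induces a connected subgraph, and every pair is joined by at least one edge of G. Contracting each set to a single vertex therefore yields K_{4} as a minor, and since treewidth is minor-monotone, tw(G) ≥ tw(K_{4}) = 3. Hence tw(G) = 3 exactly.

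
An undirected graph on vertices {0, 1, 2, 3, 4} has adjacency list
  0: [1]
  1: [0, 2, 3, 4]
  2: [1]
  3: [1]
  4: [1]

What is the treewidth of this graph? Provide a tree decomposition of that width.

Treewidth 1.
One such decomposition:
Bags: B1 = {1, 3}  B2 = {1, 4}  B3 = {0, 1}  B4 = {1, 2}
Tree: B1–B2, B1–B3, B3–B4

Each bag holds 2 vertices, so the decomposition has width 1, which upper-bounds the treewidth. Since G has at least one edge (e.g. 1–3), it is not an edgeless graph, so tw(G) ≥ 1. Hence tw(G) = 1 exactly.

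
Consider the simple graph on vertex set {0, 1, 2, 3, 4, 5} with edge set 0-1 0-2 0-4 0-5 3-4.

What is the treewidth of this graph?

1

A width-1 tree decomposition is:
Bags: B1 = {0, 1}  B2 = {0, 2}  B3 = {0, 4}  B4 = {3, 4}  B5 = {0, 5}
Tree: B1–B2, B2–B3, B3–B4, B1–B5
Each bag holds 2 vertices, so the decomposition has width 1, which upper-bounds the treewidth. Any graph with an edge has treewidth ≥ 1, and G has the edge 0–1. Therefore the treewidth is 1.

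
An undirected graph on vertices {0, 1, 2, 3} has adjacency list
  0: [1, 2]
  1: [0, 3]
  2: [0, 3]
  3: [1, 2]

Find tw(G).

2

A width-2 tree decomposition is:
Bags: B1 = {0, 2, 3}  B2 = {0, 1, 3}
Tree: B1–B2
The largest bag has 3 vertices, giving width 2; this decomposition certifies tw(G) ≤ 2. For the lower bound, G contains the cycle 0–2–3–1–0, so G is not a forest; only forests have treewidth ≤ 1, hence tw(G) ≥ 2. Therefore the treewidth is 2.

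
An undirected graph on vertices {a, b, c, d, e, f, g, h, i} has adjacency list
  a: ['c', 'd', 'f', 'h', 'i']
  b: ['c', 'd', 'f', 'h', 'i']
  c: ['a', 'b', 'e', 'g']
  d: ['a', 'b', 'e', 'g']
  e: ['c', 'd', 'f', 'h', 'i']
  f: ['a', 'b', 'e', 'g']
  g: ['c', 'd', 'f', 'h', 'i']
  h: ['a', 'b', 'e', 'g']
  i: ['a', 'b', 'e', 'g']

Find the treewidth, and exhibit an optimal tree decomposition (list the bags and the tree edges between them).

The largest bag has 5 vertices, giving width 4; this decomposition certifies tw(G) ≤ 4. For the lower bound: the 5 vertex sets {c,e}, {d,g}, {a,h}, {b}, {i} are disjoint, each induces a connected subgraph, and every pair is joined by at least one edge of G. Contracting each set to a single vertex therefore yields K_{5} as a minor, and since treewidth is minor-monotone, tw(G) ≥ tw(K_{5}) = 4. The upper and lower bounds meet at 4, so that is the treewidth.

Treewidth 4.
Bags: B1 = {a, b, c, e, g}  B2 = {a, b, d, e, g}  B3 = {a, b, e, g, h}  B4 = {a, b, e, g, i}  B5 = {a, b, e, f, g}
Tree: B1–B2, B2–B3, B3–B4, B4–B5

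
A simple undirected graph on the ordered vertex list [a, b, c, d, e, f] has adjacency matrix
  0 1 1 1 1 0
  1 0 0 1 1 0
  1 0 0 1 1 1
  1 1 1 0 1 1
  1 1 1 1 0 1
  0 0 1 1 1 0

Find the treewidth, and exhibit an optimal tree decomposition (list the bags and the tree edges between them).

Every bag has size at most 4, so the width is 4 − 1 = 3 and tw(G) ≤ 3. Conversely, {c, d, e, f} is a clique of size 4, and the vertices of any clique must share a bag in every tree decomposition; so some bag has ≥ 4 vertices and tw(G) ≥ 3. Combining the bounds, tw(G) = 3.

Treewidth 3.
One such decomposition:
Bags: B1 = {a, c, d, e}  B2 = {c, d, e, f}  B3 = {a, b, d, e}
Tree: B1–B2, B1–B3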